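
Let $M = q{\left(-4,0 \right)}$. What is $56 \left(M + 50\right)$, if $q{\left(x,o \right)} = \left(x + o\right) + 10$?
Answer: $3136$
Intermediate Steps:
$q{\left(x,o \right)} = 10 + o + x$ ($q{\left(x,o \right)} = \left(o + x\right) + 10 = 10 + o + x$)
$M = 6$ ($M = 10 + 0 - 4 = 6$)
$56 \left(M + 50\right) = 56 \left(6 + 50\right) = 56 \cdot 56 = 3136$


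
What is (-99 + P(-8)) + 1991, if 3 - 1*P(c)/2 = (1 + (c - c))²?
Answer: 1896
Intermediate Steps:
P(c) = 4 (P(c) = 6 - 2*(1 + (c - c))² = 6 - 2*(1 + 0)² = 6 - 2*1² = 6 - 2*1 = 6 - 2 = 4)
(-99 + P(-8)) + 1991 = (-99 + 4) + 1991 = -95 + 1991 = 1896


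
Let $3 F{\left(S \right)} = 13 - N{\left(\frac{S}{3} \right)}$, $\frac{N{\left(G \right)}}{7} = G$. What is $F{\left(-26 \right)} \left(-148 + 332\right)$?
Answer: $\frac{40664}{9} \approx 4518.2$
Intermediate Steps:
$N{\left(G \right)} = 7 G$
$F{\left(S \right)} = \frac{13}{3} - \frac{7 S}{9}$ ($F{\left(S \right)} = \frac{13 - 7 \frac{S}{3}}{3} = \frac{13 - \frac{7 S}{3}}{3} = \frac{13}{3} - \frac{7 S}{9}$)
$F{\left(-26 \right)} \left(-148 + 332\right) = \left(\frac{13}{3} - - \frac{182}{9}\right) \left(-148 + 332\right) = \left(\frac{13}{3} + \frac{182}{9}\right) 184 = \frac{221}{9} \cdot 184 = \frac{40664}{9}$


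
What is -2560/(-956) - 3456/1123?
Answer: -107264/268397 ≈ -0.39965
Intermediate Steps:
-2560/(-956) - 3456/1123 = -2560*(-1/956) - 3456*1/1123 = 640/239 - 3456/1123 = -107264/268397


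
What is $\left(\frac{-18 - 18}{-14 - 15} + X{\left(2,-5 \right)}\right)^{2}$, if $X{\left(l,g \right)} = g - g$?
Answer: $\frac{1296}{841} \approx 1.541$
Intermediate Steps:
$X{\left(l,g \right)} = 0$
$\left(\frac{-18 - 18}{-14 - 15} + X{\left(2,-5 \right)}\right)^{2} = \left(\frac{-18 - 18}{-14 - 15} + 0\right)^{2} = \left(- \frac{36}{-29} + 0\right)^{2} = \left(\left(-36\right) \left(- \frac{1}{29}\right) + 0\right)^{2} = \left(\frac{36}{29} + 0\right)^{2} = \left(\frac{36}{29}\right)^{2} = \frac{1296}{841}$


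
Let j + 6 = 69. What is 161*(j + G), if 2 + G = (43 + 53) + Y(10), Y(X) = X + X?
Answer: 28497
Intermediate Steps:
j = 63 (j = -6 + 69 = 63)
Y(X) = 2*X
G = 114 (G = -2 + ((43 + 53) + 2*10) = -2 + (96 + 20) = -2 + 116 = 114)
161*(j + G) = 161*(63 + 114) = 161*177 = 28497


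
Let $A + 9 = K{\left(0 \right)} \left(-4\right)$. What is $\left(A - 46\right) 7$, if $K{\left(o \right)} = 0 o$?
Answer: $-385$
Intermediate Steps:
$K{\left(o \right)} = 0$
$A = -9$ ($A = -9 + 0 \left(-4\right) = -9 + 0 = -9$)
$\left(A - 46\right) 7 = \left(-9 - 46\right) 7 = \left(-55\right) 7 = -385$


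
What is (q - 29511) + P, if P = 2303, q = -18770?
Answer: -45978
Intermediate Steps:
(q - 29511) + P = (-18770 - 29511) + 2303 = -48281 + 2303 = -45978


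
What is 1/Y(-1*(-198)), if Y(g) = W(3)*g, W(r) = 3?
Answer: 1/594 ≈ 0.0016835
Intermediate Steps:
Y(g) = 3*g
1/Y(-1*(-198)) = 1/(3*(-1*(-198))) = 1/(3*198) = 1/594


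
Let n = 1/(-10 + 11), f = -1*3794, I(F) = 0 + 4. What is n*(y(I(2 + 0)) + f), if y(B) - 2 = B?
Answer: -3788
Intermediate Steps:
I(F) = 4
y(B) = 2 + B
f = -3794
n = 1 (n = 1/1 = 1)
n*(y(I(2 + 0)) + f) = 1*((2 + 4) - 3794) = 1*(6 - 3794) = 1*(-3788) = -3788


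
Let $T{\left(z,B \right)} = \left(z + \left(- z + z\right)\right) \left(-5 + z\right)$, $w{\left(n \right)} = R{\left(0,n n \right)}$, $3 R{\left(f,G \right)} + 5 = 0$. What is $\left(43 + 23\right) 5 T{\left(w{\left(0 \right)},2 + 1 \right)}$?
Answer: $\frac{11000}{3} \approx 3666.7$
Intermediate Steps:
$R{\left(f,G \right)} = - \frac{5}{3}$ ($R{\left(f,G \right)} = - \frac{5}{3} + \frac{1}{3} \cdot 0 = - \frac{5}{3} + 0 = - \frac{5}{3}$)
$w{\left(n \right)} = - \frac{5}{3}$
$T{\left(z,B \right)} = z \left(-5 + z\right)$ ($T{\left(z,B \right)} = \left(z + 0\right) \left(-5 + z\right) = z \left(-5 + z\right)$)
$\left(43 + 23\right) 5 T{\left(w{\left(0 \right)},2 + 1 \right)} = \left(43 + 23\right) 5 \left(- \frac{5 \left(-5 - \frac{5}{3}\right)}{3}\right) = 66 \cdot 5 \left(\left(- \frac{5}{3}\right) \left(- \frac{20}{3}\right)\right) = 66 \cdot 5 \cdot \frac{100}{9} = 66 \cdot \frac{500}{9} = \frac{11000}{3}$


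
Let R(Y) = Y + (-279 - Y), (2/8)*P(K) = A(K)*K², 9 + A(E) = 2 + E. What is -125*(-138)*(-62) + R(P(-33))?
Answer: -1069779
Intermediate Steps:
A(E) = -7 + E (A(E) = -9 + (2 + E) = -7 + E)
P(K) = 4*K²*(-7 + K) (P(K) = 4*((-7 + K)*K²) = 4*(K²*(-7 + K)) = 4*K²*(-7 + K))
R(Y) = -279
-125*(-138)*(-62) + R(P(-33)) = -125*(-138)*(-62) - 279 = 17250*(-62) - 279 = -1069500 - 279 = -1069779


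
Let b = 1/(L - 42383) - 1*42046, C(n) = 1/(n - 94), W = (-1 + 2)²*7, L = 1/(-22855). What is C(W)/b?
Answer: 322887822/1181124299314439 ≈ 2.7337e-7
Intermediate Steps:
L = -1/22855 ≈ -4.3754e-5
W = 7 (W = 1²*7 = 1*7 = 7)
C(n) = 1/(-94 + n)
b = -40728424114291/968663466 (b = 1/(-1/22855 - 42383) - 1*42046 = 1/(-968663466/22855) - 42046 = -22855/968663466 - 42046 = -40728424114291/968663466 ≈ -42046.)
C(W)/b = 1/((-94 + 7)*(-40728424114291/968663466)) = -968663466/40728424114291/(-87) = -1/87*(-968663466/40728424114291) = 322887822/1181124299314439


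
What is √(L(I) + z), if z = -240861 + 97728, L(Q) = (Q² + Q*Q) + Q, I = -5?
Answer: 4*I*√8943 ≈ 378.27*I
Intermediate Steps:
L(Q) = Q + 2*Q² (L(Q) = (Q² + Q²) + Q = 2*Q² + Q = Q + 2*Q²)
z = -143133
√(L(I) + z) = √(-5*(1 + 2*(-5)) - 143133) = √(-5*(1 - 10) - 143133) = √(-5*(-9) - 143133) = √(45 - 143133) = √(-143088) = 4*I*√8943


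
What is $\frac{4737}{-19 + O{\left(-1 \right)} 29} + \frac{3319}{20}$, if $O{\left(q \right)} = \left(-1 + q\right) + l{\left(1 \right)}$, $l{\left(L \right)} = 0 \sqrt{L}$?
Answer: $\frac{160823}{1540} \approx 104.43$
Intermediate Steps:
$l{\left(L \right)} = 0$
$O{\left(q \right)} = -1 + q$ ($O{\left(q \right)} = \left(-1 + q\right) + 0 = -1 + q$)
$\frac{4737}{-19 + O{\left(-1 \right)} 29} + \frac{3319}{20} = \frac{4737}{-19 + \left(-1 - 1\right) 29} + \frac{3319}{20} = \frac{4737}{-19 - 58} + 3319 \cdot \frac{1}{20} = \frac{4737}{-19 - 58} + \frac{3319}{20} = \frac{4737}{-77} + \frac{3319}{20} = 4737 \left(- \frac{1}{77}\right) + \frac{3319}{20} = - \frac{4737}{77} + \frac{3319}{20} = \frac{160823}{1540}$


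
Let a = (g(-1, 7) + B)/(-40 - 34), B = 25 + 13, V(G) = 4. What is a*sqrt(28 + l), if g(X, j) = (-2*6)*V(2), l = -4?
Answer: 10*sqrt(6)/37 ≈ 0.66202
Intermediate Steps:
B = 38
g(X, j) = -48 (g(X, j) = -2*6*4 = -12*4 = -48)
a = 5/37 (a = (-48 + 38)/(-40 - 34) = -10/(-74) = -10*(-1/74) = 5/37 ≈ 0.13514)
a*sqrt(28 + l) = 5*sqrt(28 - 4)/37 = 5*sqrt(24)/37 = 5*(2*sqrt(6))/37 = 10*sqrt(6)/37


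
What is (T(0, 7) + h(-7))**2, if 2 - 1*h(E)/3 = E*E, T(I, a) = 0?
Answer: 19881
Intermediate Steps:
h(E) = 6 - 3*E**2 (h(E) = 6 - 3*E*E = 6 - 3*E**2)
(T(0, 7) + h(-7))**2 = (0 + (6 - 3*(-7)**2))**2 = (0 + (6 - 3*49))**2 = (0 + (6 - 147))**2 = (0 - 141)**2 = (-141)**2 = 19881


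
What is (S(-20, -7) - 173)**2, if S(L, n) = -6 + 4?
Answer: 30625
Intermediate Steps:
S(L, n) = -2
(S(-20, -7) - 173)**2 = (-2 - 173)**2 = (-175)**2 = 30625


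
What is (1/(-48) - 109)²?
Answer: 27384289/2304 ≈ 11886.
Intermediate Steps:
(1/(-48) - 109)² = (-1/48 - 109)² = (-5233/48)² = 27384289/2304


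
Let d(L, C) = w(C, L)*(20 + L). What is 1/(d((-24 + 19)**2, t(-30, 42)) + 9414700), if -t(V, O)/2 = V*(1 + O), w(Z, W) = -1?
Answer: 1/9414655 ≈ 1.0622e-7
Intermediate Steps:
t(V, O) = -2*V*(1 + O)
d(L, C) = -20 - L (d(L, C) = -(20 + L) = -20 - L)
1/(d((-24 + 19)**2, t(-30, 42)) + 9414700) = 1/((-20 - (-24 + 19)**2) + 9414700) = 1/((-20 - 1*(-5)**2) + 9414700) = 1/((-20 - 1*25) + 9414700) = 1/((-20 - 25) + 9414700) = 1/(-45 + 9414700) = 1/9414655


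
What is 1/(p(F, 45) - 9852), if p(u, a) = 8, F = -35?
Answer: -1/9844 ≈ -0.00010158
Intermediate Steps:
1/(p(F, 45) - 9852) = 1/(8 - 9852) = 1/(-9844) = -1/9844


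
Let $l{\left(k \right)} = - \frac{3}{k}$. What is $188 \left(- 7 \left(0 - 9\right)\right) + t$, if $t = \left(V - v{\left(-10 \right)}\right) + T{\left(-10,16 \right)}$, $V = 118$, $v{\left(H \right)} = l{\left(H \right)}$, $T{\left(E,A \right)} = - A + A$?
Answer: $\frac{119617}{10} \approx 11962.0$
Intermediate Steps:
$T{\left(E,A \right)} = 0$
$v{\left(H \right)} = - \frac{3}{H}$
$t = \frac{1177}{10}$ ($t = \left(118 - - \frac{3}{-10}\right) + 0 = \left(118 - \left(-3\right) \left(- \frac{1}{10}\right)\right) + 0 = \left(118 - \frac{3}{10}\right) + 0 = \frac{1177}{10} + 0 = \frac{1177}{10} \approx 117.7$)
$188 \left(- 7 \left(0 - 9\right)\right) + t = 188 \left(- 7 \left(0 - 9\right)\right) + \frac{1177}{10} = 188 \left(\left(-7\right) \left(-9\right)\right) + \frac{1177}{10} = 188 \cdot 63 + \frac{1177}{10} = 11844 + \frac{1177}{10} = \frac{119617}{10}$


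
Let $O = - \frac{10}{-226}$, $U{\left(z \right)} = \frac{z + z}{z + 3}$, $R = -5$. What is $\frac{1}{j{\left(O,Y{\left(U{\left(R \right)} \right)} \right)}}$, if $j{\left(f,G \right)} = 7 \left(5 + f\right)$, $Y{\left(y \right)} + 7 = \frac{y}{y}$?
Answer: $\frac{113}{3990} \approx 0.028321$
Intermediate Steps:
$U{\left(z \right)} = \frac{2 z}{3 + z}$
$Y{\left(y \right)} = -6$ ($Y{\left(y \right)} = -7 + \frac{y}{y} = -7 + 1 = -6$)
$O = \frac{5}{113}$ ($O = \left(-10\right) \left(- \frac{1}{226}\right) = \frac{5}{113} \approx 0.044248$)
$j{\left(f,G \right)} = 35 + 7 f$
$\frac{1}{j{\left(O,Y{\left(U{\left(R \right)} \right)} \right)}} = \frac{1}{35 + 7 \cdot \frac{5}{113}} = \frac{1}{35 + \frac{35}{113}} = \frac{1}{\frac{3990}{113}} = \frac{113}{3990}$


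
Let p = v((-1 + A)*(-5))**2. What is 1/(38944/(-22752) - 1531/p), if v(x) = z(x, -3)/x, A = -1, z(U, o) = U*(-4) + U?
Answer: -79/13574 ≈ -0.0058199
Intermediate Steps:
z(U, o) = -3*U (z(U, o) = -4*U + U = -3*U)
v(x) = -3 (v(x) = (-3*x)/x = -3)
p = 9 (p = (-3)**2 = 9)
1/(38944/(-22752) - 1531/p) = 1/(38944/(-22752) - 1531/9) = 1/(38944*(-1/22752) - 1531*1/9) = 1/(-1217/711 - 1531/9) = 1/(-13574/79) = -79/13574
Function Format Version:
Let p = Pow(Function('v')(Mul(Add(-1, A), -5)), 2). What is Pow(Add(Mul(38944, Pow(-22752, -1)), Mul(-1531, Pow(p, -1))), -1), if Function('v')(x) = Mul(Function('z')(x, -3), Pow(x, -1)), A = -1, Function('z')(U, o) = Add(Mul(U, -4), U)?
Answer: Rational(-79, 13574) ≈ -0.0058199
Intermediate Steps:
Function('z')(U, o) = Mul(-3, U) (Function('z')(U, o) = Add(Mul(-4, U), U) = Mul(-3, U))
Function('v')(x) = -3 (Function('v')(x) = Mul(Mul(-3, x), Pow(x, -1)) = -3)
p = 9 (p = Pow(-3, 2) = 9)
Pow(Add(Mul(38944, Pow(-22752, -1)), Mul(-1531, Pow(p, -1))), -1) = Pow(Add(Mul(38944, Pow(-22752, -1)), Mul(-1531, Pow(9, -1))), -1) = Pow(Add(Mul(38944, Rational(-1, 22752)), Mul(-1531, Rational(1, 9))), -1) = Pow(Add(Rational(-1217, 711), Rational(-1531, 9)), -1) = Pow(Rational(-13574, 79), -1) = Rational(-79, 13574)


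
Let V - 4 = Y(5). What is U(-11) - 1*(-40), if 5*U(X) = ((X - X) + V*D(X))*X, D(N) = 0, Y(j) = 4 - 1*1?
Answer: 40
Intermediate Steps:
Y(j) = 3 (Y(j) = 4 - 1 = 3)
V = 7 (V = 4 + 3 = 7)
U(X) = 0 (U(X) = (((X - X) + 7*0)*X)/5 = ((0 + 0)*X)/5 = (0*X)/5 = (⅕)*0 = 0)
U(-11) - 1*(-40) = 0 - 1*(-40) = 0 + 40 = 40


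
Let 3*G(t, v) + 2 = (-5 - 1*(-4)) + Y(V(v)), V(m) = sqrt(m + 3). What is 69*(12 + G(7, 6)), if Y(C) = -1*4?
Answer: 667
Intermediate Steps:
V(m) = sqrt(3 + m)
Y(C) = -4
G(t, v) = -7/3 (G(t, v) = -2/3 + ((-5 - 1*(-4)) - 4)/3 = -2/3 + ((-5 + 4) - 4)/3 = -2/3 + (-1 - 4)/3 = -2/3 + (1/3)*(-5) = -2/3 - 5/3 = -7/3)
69*(12 + G(7, 6)) = 69*(12 - 7/3) = 69*(29/3) = 667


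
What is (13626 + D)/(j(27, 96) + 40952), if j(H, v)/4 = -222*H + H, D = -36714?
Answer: -5772/4271 ≈ -1.3514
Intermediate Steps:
j(H, v) = -884*H (j(H, v) = 4*(-222*H + H) = 4*(-221*H) = -884*H)
(13626 + D)/(j(27, 96) + 40952) = (13626 - 36714)/(-884*27 + 40952) = -23088/(-23868 + 40952) = -23088/17084 = -23088*1/17084 = -5772/4271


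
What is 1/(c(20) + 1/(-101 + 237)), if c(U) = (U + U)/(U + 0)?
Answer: 136/273 ≈ 0.49817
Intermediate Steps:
c(U) = 2 (c(U) = (2*U)/U = 2)
1/(c(20) + 1/(-101 + 237)) = 1/(2 + 1/(-101 + 237)) = 1/(2 + 1/136) = 1/(273/136) = 136/273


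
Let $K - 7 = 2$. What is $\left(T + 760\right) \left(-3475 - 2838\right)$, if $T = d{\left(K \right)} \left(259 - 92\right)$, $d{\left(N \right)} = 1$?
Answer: $-5852151$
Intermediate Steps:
$K = 9$ ($K = 7 + 2 = 9$)
$T = 167$ ($T = 1 \left(259 - 92\right) = 1 \cdot 167 = 167$)
$\left(T + 760\right) \left(-3475 - 2838\right) = \left(167 + 760\right) \left(-3475 - 2838\right) = 927 \left(-6313\right) = -5852151$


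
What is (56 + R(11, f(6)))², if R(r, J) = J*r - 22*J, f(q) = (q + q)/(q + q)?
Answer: 2025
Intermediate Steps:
f(q) = 1 (f(q) = (2*q)/((2*q)) = (2*q)*(1/(2*q)) = 1)
R(r, J) = -22*J + J*r
(56 + R(11, f(6)))² = (56 + 1*(-22 + 11))² = (56 + 1*(-11))² = (56 - 11)² = 45² = 2025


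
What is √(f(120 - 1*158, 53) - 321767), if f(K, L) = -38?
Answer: I*√321805 ≈ 567.28*I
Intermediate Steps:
√(f(120 - 1*158, 53) - 321767) = √(-38 - 321767) = √(-321805) = I*√321805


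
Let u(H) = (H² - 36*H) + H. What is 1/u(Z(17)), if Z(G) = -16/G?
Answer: 289/9776 ≈ 0.029562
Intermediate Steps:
u(H) = H² - 35*H
1/u(Z(17)) = 1/((-16/17)*(-35 - 16/17)) = 1/((-16*1/17)*(-35 - 16*1/17)) = 1/(-16*(-35 - 16/17)/17) = 1/(-16/17*(-611/17)) = 1/(9776/289) = 289/9776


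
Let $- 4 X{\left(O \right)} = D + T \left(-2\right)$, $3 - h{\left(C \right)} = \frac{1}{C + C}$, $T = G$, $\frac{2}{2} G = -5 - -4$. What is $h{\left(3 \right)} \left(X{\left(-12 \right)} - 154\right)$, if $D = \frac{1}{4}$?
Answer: $- \frac{42041}{96} \approx -437.93$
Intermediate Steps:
$D = \frac{1}{4} \approx 0.25$
$G = -1$ ($G = -5 - -4 = -5 + 4 = -1$)
$T = -1$
$h{\left(C \right)} = 3 - \frac{1}{2 C}$ ($h{\left(C \right)} = 3 - \frac{1}{C + C} = 3 - \frac{1}{2 C}$)
$X{\left(O \right)} = - \frac{9}{16}$ ($X{\left(O \right)} = - \frac{\frac{1}{4} - -2}{4} = - \frac{\frac{1}{4} + 2}{4} = \left(- \frac{1}{4}\right) \frac{9}{4} = - \frac{9}{16}$)
$h{\left(3 \right)} \left(X{\left(-12 \right)} - 154\right) = \left(3 - \frac{1}{2 \cdot 3}\right) \left(- \frac{9}{16} - 154\right) = \left(3 - \frac{1}{6}\right) \left(- \frac{2473}{16}\right) = \frac{17}{6} \left(- \frac{2473}{16}\right) = - \frac{42041}{96}$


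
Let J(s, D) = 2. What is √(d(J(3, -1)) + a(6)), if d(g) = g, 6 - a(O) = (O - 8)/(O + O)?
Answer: 7*√6/6 ≈ 2.8577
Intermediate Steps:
a(O) = 6 - (-8 + O)/(2*O) (a(O) = 6 - (O - 8)/(O + O) = 6 - (-8 + O)/(2*O))
√(d(J(3, -1)) + a(6)) = √(2 + (11/2 + 4/6)) = √(2 + (11/2 + 4*(⅙))) = √(2 + (11/2 + ⅔)) = √(2 + 37/6) = √(49/6) = 7*√6/6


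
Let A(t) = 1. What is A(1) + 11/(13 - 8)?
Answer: 16/5 ≈ 3.2000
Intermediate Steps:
A(1) + 11/(13 - 8) = 1 + 11/(13 - 8) = 1 + 11/5 = 16/5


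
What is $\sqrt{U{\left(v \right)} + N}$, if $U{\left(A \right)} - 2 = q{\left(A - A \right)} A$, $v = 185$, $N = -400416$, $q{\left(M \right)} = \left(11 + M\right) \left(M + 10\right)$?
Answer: $4 i \sqrt{23754} \approx 616.49 i$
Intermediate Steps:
$q{\left(M \right)} = \left(10 + M\right) \left(11 + M\right)$ ($q{\left(M \right)} = \left(11 + M\right) \left(10 + M\right) = \left(10 + M\right) \left(11 + M\right)$)
$U{\left(A \right)} = 2 + 110 A$ ($U{\left(A \right)} = 2 + \left(110 + \left(A - A\right)^{2} + 21 \left(A - A\right)\right) A = 2 + \left(110 + 0^{2} + 21 \cdot 0\right) A = 2 + \left(110 + 0 + 0\right) A = 2 + 110 A$)
$\sqrt{U{\left(v \right)} + N} = \sqrt{\left(2 + 110 \cdot 185\right) - 400416} = \sqrt{\left(2 + 20350\right) - 400416} = \sqrt{20352 - 400416} = \sqrt{-380064} = 4 i \sqrt{23754}$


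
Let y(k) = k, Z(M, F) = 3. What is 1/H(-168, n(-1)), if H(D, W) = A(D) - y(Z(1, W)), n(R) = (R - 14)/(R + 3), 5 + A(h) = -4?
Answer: -1/12 ≈ -0.083333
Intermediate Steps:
A(h) = -9 (A(h) = -5 - 4 = -9)
n(R) = (-14 + R)/(3 + R)
H(D, W) = -12 (H(D, W) = -9 - 1*3 = -9 - 3 = -12)
1/H(-168, n(-1)) = 1/(-12) = -1/12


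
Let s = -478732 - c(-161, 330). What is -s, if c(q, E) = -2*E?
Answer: 478072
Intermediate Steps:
s = -478072 (s = -478732 - (-2)*330 = -478732 - 1*(-660) = -478732 + 660 = -478072)
-s = -1*(-478072) = 478072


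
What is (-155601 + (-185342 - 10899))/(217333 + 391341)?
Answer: -175921/304337 ≈ -0.57805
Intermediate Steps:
(-155601 + (-185342 - 10899))/(217333 + 391341) = (-155601 - 196241)/608674 = -351842*1/608674 = -175921/304337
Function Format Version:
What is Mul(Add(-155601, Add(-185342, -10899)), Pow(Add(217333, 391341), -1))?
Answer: Rational(-175921, 304337) ≈ -0.57805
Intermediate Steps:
Mul(Add(-155601, Add(-185342, -10899)), Pow(Add(217333, 391341), -1)) = Mul(Add(-155601, -196241), Pow(608674, -1)) = Mul(-351842, Rational(1, 608674)) = Rational(-175921, 304337)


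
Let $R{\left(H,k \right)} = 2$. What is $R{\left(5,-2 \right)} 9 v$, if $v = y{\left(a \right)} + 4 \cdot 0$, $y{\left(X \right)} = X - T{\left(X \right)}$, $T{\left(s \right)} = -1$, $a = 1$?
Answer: $36$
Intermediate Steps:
$y{\left(X \right)} = 1 + X$ ($y{\left(X \right)} = X - -1 = X + 1 = 1 + X$)
$v = 2$ ($v = \left(1 + 1\right) + 4 \cdot 0 = 2 + 0 = 2$)
$R{\left(5,-2 \right)} 9 v = 2 \cdot 9 \cdot 2 = 18 \cdot 2 = 36$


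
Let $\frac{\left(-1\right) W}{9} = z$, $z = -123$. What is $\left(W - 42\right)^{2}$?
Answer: $1134225$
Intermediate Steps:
$W = 1107$ ($W = \left(-9\right) \left(-123\right) = 1107$)
$\left(W - 42\right)^{2} = \left(1107 - 42\right)^{2} = 1065^{2} = 1134225$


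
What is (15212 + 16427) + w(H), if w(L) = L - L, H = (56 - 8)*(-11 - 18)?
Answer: 31639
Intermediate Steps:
H = -1392 (H = 48*(-29) = -1392)
w(L) = 0
(15212 + 16427) + w(H) = (15212 + 16427) + 0 = 31639 + 0 = 31639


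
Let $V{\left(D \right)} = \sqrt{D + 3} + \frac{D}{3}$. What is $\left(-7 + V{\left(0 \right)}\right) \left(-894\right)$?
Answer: $6258 - 894 \sqrt{3} \approx 4709.5$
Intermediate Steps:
$V{\left(D \right)} = \sqrt{3 + D} + \frac{D}{3}$ ($V{\left(D \right)} = \sqrt{3 + D} + D \frac{1}{3} = \sqrt{3 + D} + \frac{D}{3}$)
$\left(-7 + V{\left(0 \right)}\right) \left(-894\right) = \left(-7 + \left(\sqrt{3 + 0} + \frac{1}{3} \cdot 0\right)\right) \left(-894\right) = \left(-7 + \left(\sqrt{3} + 0\right)\right) \left(-894\right) = \left(-7 + \sqrt{3}\right) \left(-894\right) = 6258 - 894 \sqrt{3}$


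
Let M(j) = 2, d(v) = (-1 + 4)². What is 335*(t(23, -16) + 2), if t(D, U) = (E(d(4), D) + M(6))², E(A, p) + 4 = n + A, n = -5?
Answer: 2010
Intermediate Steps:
d(v) = 9 (d(v) = 3² = 9)
E(A, p) = -9 + A (E(A, p) = -4 + (-5 + A) = -9 + A)
t(D, U) = 4 (t(D, U) = ((-9 + 9) + 2)² = (0 + 2)² = 2² = 4)
335*(t(23, -16) + 2) = 335*(4 + 2) = 335*6 = 2010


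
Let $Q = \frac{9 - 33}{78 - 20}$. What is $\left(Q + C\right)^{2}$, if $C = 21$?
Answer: $\frac{356409}{841} \approx 423.79$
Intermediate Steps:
$Q = - \frac{12}{29}$ ($Q = - \frac{24}{58} = \left(-24\right) \frac{1}{58} = - \frac{12}{29} \approx -0.41379$)
$\left(Q + C\right)^{2} = \left(- \frac{12}{29} + 21\right)^{2} = \left(\frac{597}{29}\right)^{2} = \frac{356409}{841}$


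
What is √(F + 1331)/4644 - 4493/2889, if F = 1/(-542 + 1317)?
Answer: -4493/2889 + √3553034/239940 ≈ -1.5474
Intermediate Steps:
F = 1/775 ≈ 0.0012903
√(F + 1331)/4644 - 4493/2889 = √(1/775 + 1331)/4644 - 4493/2889 = √(1031526/775)*(1/4644) - 4493*1/2889 = (3*√3553034/155)*(1/4644) - 4493/2889 = √3553034/239940 - 4493/2889 = -4493/2889 + √3553034/239940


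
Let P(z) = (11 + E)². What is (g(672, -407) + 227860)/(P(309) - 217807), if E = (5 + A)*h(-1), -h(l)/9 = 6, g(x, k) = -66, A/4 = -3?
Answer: -16271/4749 ≈ -3.4262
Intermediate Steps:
A = -12 (A = 4*(-3) = -12)
h(l) = -54 (h(l) = -9*6 = -54)
E = 378 (E = (5 - 12)*(-54) = -7*(-54) = 378)
P(z) = 151321 (P(z) = (11 + 378)² = 389² = 151321)
(g(672, -407) + 227860)/(P(309) - 217807) = (-66 + 227860)/(151321 - 217807) = 227794/(-66486) = 227794*(-1/66486) = -16271/4749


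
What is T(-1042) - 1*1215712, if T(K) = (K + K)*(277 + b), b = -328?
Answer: -1109428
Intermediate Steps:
T(K) = -102*K (T(K) = (K + K)*(277 - 328) = (2*K)*(-51) = -102*K)
T(-1042) - 1*1215712 = -102*(-1042) - 1*1215712 = 106284 - 1215712 = -1109428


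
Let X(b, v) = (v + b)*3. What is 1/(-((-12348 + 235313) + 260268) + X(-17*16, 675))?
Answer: -1/482024 ≈ -2.0746e-6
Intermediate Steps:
X(b, v) = 3*b + 3*v (X(b, v) = (b + v)*3 = 3*b + 3*v)
1/(-((-12348 + 235313) + 260268) + X(-17*16, 675)) = 1/(-((-12348 + 235313) + 260268) + (3*(-17*16) + 3*675)) = 1/(-(222965 + 260268) + (3*(-272) + 2025)) = 1/(-1*483233 + (-816 + 2025)) = 1/(-483233 + 1209) = 1/(-482024) = -1/482024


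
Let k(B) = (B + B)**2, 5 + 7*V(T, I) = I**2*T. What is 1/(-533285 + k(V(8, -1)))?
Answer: -49/26130929 ≈ -1.8752e-6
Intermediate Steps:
V(T, I) = -5/7 + T*I**2/7 (V(T, I) = -5/7 + (I**2*T)/7 = -5/7 + (T*I**2)/7 = -5/7 + T*I**2/7)
k(B) = 4*B**2 (k(B) = (2*B)**2 = 4*B**2)
1/(-533285 + k(V(8, -1))) = 1/(-533285 + 4*(-5/7 + (1/7)*8*(-1)**2)**2) = 1/(-533285 + 4*(-5/7 + (1/7)*8*1)**2) = 1/(-533285 + 4*(-5/7 + 8/7)**2) = 1/(-533285 + 4*(3/7)**2) = 1/(-533285 + 4*(9/49)) = 1/(-533285 + 36/49) = 1/(-26130929/49) = -49/26130929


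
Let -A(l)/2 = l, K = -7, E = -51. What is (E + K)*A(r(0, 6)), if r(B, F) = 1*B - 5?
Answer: -580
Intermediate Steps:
r(B, F) = -5 + B (r(B, F) = B - 5 = -5 + B)
A(l) = -2*l
(E + K)*A(r(0, 6)) = (-51 - 7)*(-2*(-5 + 0)) = -(-116)*(-5) = -58*10 = -580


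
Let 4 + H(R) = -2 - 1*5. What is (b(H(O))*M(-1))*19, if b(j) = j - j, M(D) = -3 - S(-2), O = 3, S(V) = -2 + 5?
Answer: 0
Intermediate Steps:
S(V) = 3
H(R) = -11 (H(R) = -4 + (-2 - 1*5) = -4 + (-2 - 5) = -4 - 7 = -11)
M(D) = -6 (M(D) = -3 - 1*3 = -3 - 3 = -6)
b(j) = 0
(b(H(O))*M(-1))*19 = (0*(-6))*19 = 0*19 = 0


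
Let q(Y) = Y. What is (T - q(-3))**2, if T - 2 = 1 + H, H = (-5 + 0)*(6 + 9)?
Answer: 4761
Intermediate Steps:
H = -75 (H = -5*15 = -75)
T = -72 (T = 2 + (1 - 75) = 2 - 74 = -72)
(T - q(-3))**2 = (-72 - 1*(-3))**2 = (-72 + 3)**2 = (-69)**2 = 4761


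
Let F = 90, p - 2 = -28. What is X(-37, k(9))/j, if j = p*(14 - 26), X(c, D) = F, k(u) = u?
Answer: 15/52 ≈ 0.28846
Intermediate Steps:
p = -26 (p = 2 - 28 = -26)
X(c, D) = 90
j = 312 (j = -26*(14 - 26) = -26*(-12) = 312)
X(-37, k(9))/j = 90/312 = 90*(1/312) = 15/52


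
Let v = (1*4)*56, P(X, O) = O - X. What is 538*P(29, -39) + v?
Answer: -36360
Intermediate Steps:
v = 224 (v = 4*56 = 224)
538*P(29, -39) + v = 538*(-39 - 1*29) + 224 = 538*(-39 - 29) + 224 = 538*(-68) + 224 = -36584 + 224 = -36360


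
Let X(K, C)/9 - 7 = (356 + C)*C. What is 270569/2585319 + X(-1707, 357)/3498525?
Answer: 84807190593/111664236475 ≈ 0.75948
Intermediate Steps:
X(K, C) = 63 + 9*C*(356 + C) (X(K, C) = 63 + 9*((356 + C)*C) = 63 + 9*(C*(356 + C)) = 63 + 9*C*(356 + C))
270569/2585319 + X(-1707, 357)/3498525 = 270569/2585319 + (63 + 9*357² + 3204*357)/3498525 = 270569*(1/2585319) + (63 + 9*127449 + 1143828)*(1/3498525) = 270569/2585319 + (63 + 1147041 + 1143828)*(1/3498525) = 270569/2585319 + 2290932*(1/3498525) = 270569/2585319 + 254548/388725 = 84807190593/111664236475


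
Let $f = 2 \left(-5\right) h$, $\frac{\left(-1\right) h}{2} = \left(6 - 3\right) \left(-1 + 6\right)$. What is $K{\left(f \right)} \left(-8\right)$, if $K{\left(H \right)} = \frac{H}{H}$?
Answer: $-8$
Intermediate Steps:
$h = -30$ ($h = - 2 \left(6 - 3\right) \left(-1 + 6\right) = - 2 \cdot 3 \cdot 5 = \left(-2\right) 15 = -30$)
$f = 300$ ($f = 2 \left(-5\right) \left(-30\right) = \left(-10\right) \left(-30\right) = 300$)
$K{\left(H \right)} = 1$
$K{\left(f \right)} \left(-8\right) = 1 \left(-8\right) = -8$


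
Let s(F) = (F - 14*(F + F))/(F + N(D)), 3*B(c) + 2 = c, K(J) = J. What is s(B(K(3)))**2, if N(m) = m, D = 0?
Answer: 729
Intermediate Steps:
B(c) = -2/3 + c/3
s(F) = -27 (s(F) = (F - 14*(F + F))/(F + 0) = (F - 28*F)/F = (-27*F)/F = -27)
s(B(K(3)))**2 = (-27)**2 = 729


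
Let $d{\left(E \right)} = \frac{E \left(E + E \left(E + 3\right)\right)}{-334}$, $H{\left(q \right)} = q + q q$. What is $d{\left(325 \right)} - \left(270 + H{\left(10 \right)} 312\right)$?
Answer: $- \frac{46303685}{334} \approx -1.3863 \cdot 10^{5}$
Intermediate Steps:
$H{\left(q \right)} = q + q^{2}$
$d{\left(E \right)} = - \frac{E \left(E + E \left(3 + E\right)\right)}{334}$ ($d{\left(E \right)} = E \left(E + E \left(3 + E\right)\right) \left(- \frac{1}{334}\right) = - \frac{E \left(E + E \left(3 + E\right)\right)}{334}$)
$d{\left(325 \right)} - \left(270 + H{\left(10 \right)} 312\right) = \frac{325^{2} \left(-4 - 325\right)}{334} - \left(270 + 10 \left(1 + 10\right) 312\right) = \frac{1}{334} \cdot 105625 \left(-4 - 325\right) - \left(270 + 10 \cdot 11 \cdot 312\right) = \frac{1}{334} \cdot 105625 \left(-329\right) - \left(270 + 110 \cdot 312\right) = - \frac{34750625}{334} - \left(270 + 34320\right) = - \frac{34750625}{334} - 34590 = - \frac{46303685}{334}$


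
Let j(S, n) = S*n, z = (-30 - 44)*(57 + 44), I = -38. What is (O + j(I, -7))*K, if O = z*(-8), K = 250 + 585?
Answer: 50148430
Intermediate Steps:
K = 835
z = -7474 (z = -74*101 = -7474)
O = 59792 (O = -7474*(-8) = 59792)
(O + j(I, -7))*K = (59792 - 38*(-7))*835 = (59792 + 266)*835 = 60058*835 = 50148430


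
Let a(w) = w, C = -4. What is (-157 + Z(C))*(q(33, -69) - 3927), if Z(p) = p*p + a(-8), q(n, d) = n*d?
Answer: 924396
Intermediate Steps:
q(n, d) = d*n
Z(p) = -8 + p**2 (Z(p) = p*p - 8 = p**2 - 8 = -8 + p**2)
(-157 + Z(C))*(q(33, -69) - 3927) = (-157 + (-8 + (-4)**2))*(-69*33 - 3927) = (-157 + (-8 + 16))*(-2277 - 3927) = (-157 + 8)*(-6204) = -149*(-6204) = 924396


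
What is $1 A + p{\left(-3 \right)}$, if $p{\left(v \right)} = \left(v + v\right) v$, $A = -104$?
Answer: $-86$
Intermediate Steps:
$p{\left(v \right)} = 2 v^{2}$ ($p{\left(v \right)} = 2 v v = 2 v^{2}$)
$1 A + p{\left(-3 \right)} = 1 \left(-104\right) + 2 \left(-3\right)^{2} = -104 + 2 \cdot 9 = -104 + 18 = -86$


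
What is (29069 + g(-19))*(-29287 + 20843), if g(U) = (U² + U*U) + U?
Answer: -251394768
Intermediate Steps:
g(U) = U + 2*U² (g(U) = (U² + U²) + U = 2*U² + U = U + 2*U²)
(29069 + g(-19))*(-29287 + 20843) = (29069 - 19*(1 + 2*(-19)))*(-29287 + 20843) = (29069 - 19*(1 - 38))*(-8444) = (29069 - 19*(-37))*(-8444) = (29069 + 703)*(-8444) = 29772*(-8444) = -251394768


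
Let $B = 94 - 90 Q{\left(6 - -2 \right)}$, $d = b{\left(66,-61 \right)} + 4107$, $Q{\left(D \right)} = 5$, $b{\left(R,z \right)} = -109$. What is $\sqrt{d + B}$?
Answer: $\sqrt{3642} \approx 60.349$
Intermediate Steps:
$d = 3998$ ($d = -109 + 4107 = 3998$)
$B = -356$ ($B = 94 - 450 = -356$)
$\sqrt{d + B} = \sqrt{3998 - 356} = \sqrt{3642}$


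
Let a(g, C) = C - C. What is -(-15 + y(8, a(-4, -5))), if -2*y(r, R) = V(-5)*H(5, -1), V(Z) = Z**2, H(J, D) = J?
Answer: 155/2 ≈ 77.500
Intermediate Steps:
a(g, C) = 0
y(r, R) = -125/2 (y(r, R) = -(-5)**2*5/2 = -25*5/2 = -1/2*125 = -125/2)
-(-15 + y(8, a(-4, -5))) = -(-15 - 125/2) = -1*(-155/2) = 155/2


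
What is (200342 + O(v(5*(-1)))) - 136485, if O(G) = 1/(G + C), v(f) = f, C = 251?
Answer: 15708823/246 ≈ 63857.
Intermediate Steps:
O(G) = 1/(251 + G) (O(G) = 1/(G + 251) = 1/(251 + G))
(200342 + O(v(5*(-1)))) - 136485 = (200342 + 1/(251 + 5*(-1))) - 136485 = (200342 + 1/(251 - 5)) - 136485 = (200342 + 1/246) - 136485 = 49284133/246 - 136485 = 15708823/246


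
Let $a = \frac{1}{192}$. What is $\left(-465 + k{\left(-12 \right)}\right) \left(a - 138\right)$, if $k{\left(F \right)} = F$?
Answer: $\frac{4212705}{64} \approx 65824.0$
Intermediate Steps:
$a = \frac{1}{192} \approx 0.0052083$
$\left(-465 + k{\left(-12 \right)}\right) \left(a - 138\right) = \left(-465 - 12\right) \left(\frac{1}{192} - 138\right) = - 477 \left(\frac{1}{192} - 138\right) = \left(-477\right) \left(- \frac{26495}{192}\right) = \frac{4212705}{64}$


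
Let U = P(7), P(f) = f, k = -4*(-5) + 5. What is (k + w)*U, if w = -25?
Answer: 0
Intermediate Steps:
k = 25 (k = 20 + 5 = 25)
U = 7
(k + w)*U = (25 - 25)*7 = 0*7 = 0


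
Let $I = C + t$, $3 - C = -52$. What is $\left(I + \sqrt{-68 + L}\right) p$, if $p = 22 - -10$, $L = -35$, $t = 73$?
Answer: $4096 + 32 i \sqrt{103} \approx 4096.0 + 324.76 i$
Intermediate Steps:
$C = 55$ ($C = 3 - -52 = 3 + 52 = 55$)
$I = 128$ ($I = 55 + 73 = 128$)
$p = 32$ ($p = 22 + 10 = 32$)
$\left(I + \sqrt{-68 + L}\right) p = \left(128 + \sqrt{-68 - 35}\right) 32 = \left(128 + \sqrt{-103}\right) 32 = \left(128 + i \sqrt{103}\right) 32 = 4096 + 32 i \sqrt{103}$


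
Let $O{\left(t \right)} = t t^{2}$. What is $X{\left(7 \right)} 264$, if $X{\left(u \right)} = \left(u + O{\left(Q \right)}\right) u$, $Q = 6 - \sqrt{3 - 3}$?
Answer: $412104$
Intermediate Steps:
$Q = 6$ ($Q = 6 - \sqrt{0} = 6 - 0 = 6 + 0 = 6$)
$O{\left(t \right)} = t^{3}$
$X{\left(u \right)} = u \left(216 + u\right)$ ($X{\left(u \right)} = \left(u + 6^{3}\right) u = \left(u + 216\right) u = \left(216 + u\right) u = u \left(216 + u\right)$)
$X{\left(7 \right)} 264 = 7 \left(216 + 7\right) 264 = 7 \cdot 223 \cdot 264 = 1561 \cdot 264 = 412104$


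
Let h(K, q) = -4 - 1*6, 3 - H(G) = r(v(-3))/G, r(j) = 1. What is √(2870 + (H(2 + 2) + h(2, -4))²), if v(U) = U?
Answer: √46761/4 ≈ 54.061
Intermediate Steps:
H(G) = 3 - 1/G
h(K, q) = -10 (h(K, q) = -4 - 6 = -10)
√(2870 + (H(2 + 2) + h(2, -4))²) = √(2870 + ((3 - 1/(2 + 2)) - 10)²) = √(2870 + ((3 - 1/4) - 10)²) = √(2870 + ((3 - 1*¼) - 10)²) = √(2870 + ((3 - ¼) - 10)²) = √(2870 + (11/4 - 10)²) = √(2870 + (-29/4)²) = √(2870 + 841/16) = √(46761/16) = √46761/4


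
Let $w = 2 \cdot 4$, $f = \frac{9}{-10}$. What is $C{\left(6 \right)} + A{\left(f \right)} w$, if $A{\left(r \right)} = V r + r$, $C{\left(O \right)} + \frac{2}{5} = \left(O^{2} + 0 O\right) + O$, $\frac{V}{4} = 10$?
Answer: $- \frac{1268}{5} \approx -253.6$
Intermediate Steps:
$V = 40$ ($V = 4 \cdot 10 = 40$)
$C{\left(O \right)} = - \frac{2}{5} + O + O^{2}$ ($C{\left(O \right)} = - \frac{2}{5} + \left(\left(O^{2} + 0 O\right) + O\right) = - \frac{2}{5} + \left(\left(O^{2} + 0\right) + O\right) = - \frac{2}{5} + \left(O^{2} + O\right) = - \frac{2}{5} + \left(O + O^{2}\right) = - \frac{2}{5} + O + O^{2}$)
$f = - \frac{9}{10}$ ($f = 9 \left(- \frac{1}{10}\right) = - \frac{9}{10} \approx -0.9$)
$w = 8$
$A{\left(r \right)} = 41 r$ ($A{\left(r \right)} = 40 r + r = 41 r$)
$C{\left(6 \right)} + A{\left(f \right)} w = \left(- \frac{2}{5} + 6 + 6^{2}\right) + 41 \left(- \frac{9}{10}\right) 8 = \left(- \frac{2}{5} + 6 + 36\right) - \frac{1476}{5} = \frac{208}{5} - \frac{1476}{5} = - \frac{1268}{5}$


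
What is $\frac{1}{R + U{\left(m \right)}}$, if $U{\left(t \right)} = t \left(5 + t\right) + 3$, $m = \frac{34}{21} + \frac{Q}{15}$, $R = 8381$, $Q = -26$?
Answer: $\frac{1225}{10269716} \approx 0.00011928$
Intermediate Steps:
$m = - \frac{4}{35}$ ($m = \frac{34}{21} - \frac{26}{15} = - \frac{4}{35} \approx -0.11429$)
$U{\left(t \right)} = 3 + t \left(5 + t\right)$
$\frac{1}{R + U{\left(m \right)}} = \frac{1}{8381 + \left(3 + \left(- \frac{4}{35}\right)^{2} + 5 \left(- \frac{4}{35}\right)\right)} = \frac{1}{8381 + \left(3 + \frac{16}{1225} - \frac{4}{7}\right)} = \frac{1}{8381 + \frac{2991}{1225}} = \frac{1}{\frac{10269716}{1225}} = \frac{1225}{10269716}$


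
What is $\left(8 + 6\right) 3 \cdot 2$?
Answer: $84$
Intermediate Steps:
$\left(8 + 6\right) 3 \cdot 2 = 14 \cdot 3 \cdot 2 = 42 \cdot 2 = 84$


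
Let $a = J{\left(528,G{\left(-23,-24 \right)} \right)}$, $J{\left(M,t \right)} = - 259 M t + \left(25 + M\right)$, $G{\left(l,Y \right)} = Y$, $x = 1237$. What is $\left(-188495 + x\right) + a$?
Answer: $3095343$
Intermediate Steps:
$J{\left(M,t \right)} = 25 + M - 259 M t$ ($J{\left(M,t \right)} = - 259 M t + \left(25 + M\right) = 25 + M - 259 M t$)
$a = 3282601$ ($a = 25 + 528 - 136752 \left(-24\right) = 25 + 528 + 3282048 = 3282601$)
$\left(-188495 + x\right) + a = \left(-188495 + 1237\right) + 3282601 = -187258 + 3282601 = 3095343$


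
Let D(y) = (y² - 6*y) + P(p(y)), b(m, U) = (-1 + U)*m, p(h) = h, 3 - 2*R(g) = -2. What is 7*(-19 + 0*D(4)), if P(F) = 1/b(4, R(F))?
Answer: -133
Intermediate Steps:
R(g) = 5/2 (R(g) = 3/2 - ½*(-2) = 3/2 + 1 = 5/2)
b(m, U) = m*(-1 + U)
P(F) = ⅙ (P(F) = 1/(4*(-1 + 5/2)) = 1/(4*(3/2)) = 1/6 = ⅙)
D(y) = ⅙ + y² - 6*y (D(y) = (y² - 6*y) + ⅙ = ⅙ + y² - 6*y)
7*(-19 + 0*D(4)) = 7*(-19 + 0*(⅙ + 4² - 6*4)) = 7*(-19 + 0*(⅙ + 16 - 24)) = 7*(-19 + 0*(-47/6)) = 7*(-19 + 0) = 7*(-19) = -133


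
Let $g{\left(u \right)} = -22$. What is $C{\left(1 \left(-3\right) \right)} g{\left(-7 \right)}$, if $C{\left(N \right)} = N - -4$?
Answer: $-22$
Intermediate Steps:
$C{\left(N \right)} = 4 + N$ ($C{\left(N \right)} = N + 4 = 4 + N$)
$C{\left(1 \left(-3\right) \right)} g{\left(-7 \right)} = \left(4 + 1 \left(-3\right)\right) \left(-22\right) = \left(4 - 3\right) \left(-22\right) = 1 \left(-22\right) = -22$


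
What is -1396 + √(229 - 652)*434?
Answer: -1396 + 1302*I*√47 ≈ -1396.0 + 8926.1*I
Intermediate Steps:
-1396 + √(229 - 652)*434 = -1396 + √(-423)*434 = -1396 + (3*I*√47)*434 = -1396 + 1302*I*√47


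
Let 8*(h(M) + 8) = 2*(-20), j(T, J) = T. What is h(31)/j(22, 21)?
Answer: -13/22 ≈ -0.59091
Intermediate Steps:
h(M) = -13 (h(M) = -8 + (2*(-20))/8 = -8 + (⅛)*(-40) = -8 - 5 = -13)
h(31)/j(22, 21) = -13/22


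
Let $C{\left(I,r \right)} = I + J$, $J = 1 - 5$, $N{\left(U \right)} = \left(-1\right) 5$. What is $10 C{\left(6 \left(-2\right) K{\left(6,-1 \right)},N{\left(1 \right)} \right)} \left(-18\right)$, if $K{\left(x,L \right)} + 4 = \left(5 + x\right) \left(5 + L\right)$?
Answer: $87120$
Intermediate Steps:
$K{\left(x,L \right)} = -4 + \left(5 + L\right) \left(5 + x\right)$ ($K{\left(x,L \right)} = -4 + \left(5 + x\right) \left(5 + L\right) = -4 + \left(5 + L\right) \left(5 + x\right)$)
$N{\left(U \right)} = -5$
$J = -4$ ($J = 1 - 5 = -4$)
$C{\left(I,r \right)} = -4 + I$ ($C{\left(I,r \right)} = I - 4 = -4 + I$)
$10 C{\left(6 \left(-2\right) K{\left(6,-1 \right)},N{\left(1 \right)} \right)} \left(-18\right) = 10 \left(-4 + 6 \left(-2\right) \left(21 + 5 \left(-1\right) + 5 \cdot 6 - 6\right)\right) \left(-18\right) = 10 \left(-4 - 12 \left(21 - 5 + 30 - 6\right)\right) \left(-18\right) = 10 \left(-4 - 480\right) \left(-18\right) = 10 \left(-484\right) \left(-18\right) = \left(-4840\right) \left(-18\right) = 87120$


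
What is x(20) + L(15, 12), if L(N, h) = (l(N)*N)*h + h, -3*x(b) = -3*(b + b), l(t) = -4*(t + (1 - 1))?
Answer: -10748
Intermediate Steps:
l(t) = -4*t (l(t) = -4*(t + 0) = -4*t)
x(b) = 2*b (x(b) = -(-1)*(b + b) = -(-1)*2*b = -(-2)*b = 2*b)
L(N, h) = h - 4*h*N² (L(N, h) = ((-4*N)*N)*h + h = (-4*N²)*h + h = -4*h*N² + h = h - 4*h*N²)
x(20) + L(15, 12) = 2*20 + 12*(1 - 4*15²) = 40 + 12*(1 - 4*225) = 40 + 12*(1 - 900) = 40 + 12*(-899) = 40 - 10788 = -10748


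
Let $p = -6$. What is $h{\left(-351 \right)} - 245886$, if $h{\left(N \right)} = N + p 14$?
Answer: $-246321$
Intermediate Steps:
$h{\left(N \right)} = -84 + N$ ($h{\left(N \right)} = N - 84 = -84 + N$)
$h{\left(-351 \right)} - 245886 = \left(-84 - 351\right) - 245886 = -435 - 245886 = -246321$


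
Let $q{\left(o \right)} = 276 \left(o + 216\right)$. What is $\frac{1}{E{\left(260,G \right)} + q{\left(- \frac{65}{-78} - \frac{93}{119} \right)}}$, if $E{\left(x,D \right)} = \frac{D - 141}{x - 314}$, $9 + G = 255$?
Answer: $\frac{2142}{127723943} \approx 1.6771 \cdot 10^{-5}$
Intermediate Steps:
$G = 246$ ($G = -9 + 255 = 246$)
$E{\left(x,D \right)} = \frac{-141 + D}{-314 + x}$
$q{\left(o \right)} = 59616 + 276 o$ ($q{\left(o \right)} = 276 \left(216 + o\right) = 59616 + 276 o$)
$\frac{1}{E{\left(260,G \right)} + q{\left(- \frac{65}{-78} - \frac{93}{119} \right)}} = \frac{1}{\frac{-141 + 246}{-314 + 260} + \left(59616 + 276 \left(- \frac{65}{-78} - \frac{93}{119}\right)\right)} = \frac{1}{\frac{1}{-54} \cdot 105 + \left(59616 + 276 \left(\left(-65\right) \left(- \frac{1}{78}\right) - \frac{93}{119}\right)\right)} = \frac{1}{\left(- \frac{1}{54}\right) 105 + \left(59616 + 276 \left(\frac{5}{6} - \frac{93}{119}\right)\right)} = \frac{1}{- \frac{35}{18} + \left(59616 + 276 \cdot \frac{37}{714}\right)} = \frac{1}{- \frac{35}{18} + \left(59616 + \frac{1702}{119}\right)} = \frac{1}{- \frac{35}{18} + \frac{7096006}{119}} = \frac{1}{\frac{127723943}{2142}} = \frac{2142}{127723943}$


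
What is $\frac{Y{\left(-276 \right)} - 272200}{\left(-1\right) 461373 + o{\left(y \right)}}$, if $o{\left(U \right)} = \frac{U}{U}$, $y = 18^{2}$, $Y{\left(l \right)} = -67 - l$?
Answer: $\frac{271991}{461372} \approx 0.58953$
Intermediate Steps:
$y = 324$
$o{\left(U \right)} = 1$
$\frac{Y{\left(-276 \right)} - 272200}{\left(-1\right) 461373 + o{\left(y \right)}} = \frac{\left(-67 - -276\right) - 272200}{\left(-1\right) 461373 + 1} = \frac{\left(-67 + 276\right) - 272200}{-461373 + 1} = \frac{209 - 272200}{-461372} = \left(-271991\right) \left(- \frac{1}{461372}\right) = \frac{271991}{461372}$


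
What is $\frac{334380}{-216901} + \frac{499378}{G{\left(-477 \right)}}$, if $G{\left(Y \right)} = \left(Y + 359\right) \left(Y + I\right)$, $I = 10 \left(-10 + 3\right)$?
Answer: $\frac{43366348049}{7000045973} \approx 6.1952$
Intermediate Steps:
$I = -70$ ($I = 10 \left(-7\right) = -70$)
$G{\left(Y \right)} = \left(-70 + Y\right) \left(359 + Y\right)$ ($G{\left(Y \right)} = \left(Y + 359\right) \left(Y - 70\right) = \left(359 + Y\right) \left(-70 + Y\right) = \left(-70 + Y\right) \left(359 + Y\right)$)
$\frac{334380}{-216901} + \frac{499378}{G{\left(-477 \right)}} = \frac{334380}{-216901} + \frac{499378}{-25130 + \left(-477\right)^{2} + 289 \left(-477\right)} = 334380 \left(- \frac{1}{216901}\right) + \frac{499378}{-25130 + 227529 - 137853} = - \frac{334380}{216901} + \frac{499378}{64546} = - \frac{334380}{216901} + 499378 \cdot \frac{1}{64546} = - \frac{334380}{216901} + \frac{249689}{32273} = \frac{43366348049}{7000045973}$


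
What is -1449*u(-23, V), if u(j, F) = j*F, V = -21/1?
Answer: -699867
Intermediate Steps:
V = -21 (V = -21*1 = -21)
u(j, F) = F*j
-1449*u(-23, V) = -(-30429)*(-23) = -1449*483 = -699867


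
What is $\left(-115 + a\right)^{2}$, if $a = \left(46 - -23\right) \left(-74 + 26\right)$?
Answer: $11744329$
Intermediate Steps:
$a = -3312$ ($a = \left(46 + \left(-3 + 26\right)\right) \left(-48\right) = \left(46 + 23\right) \left(-48\right) = 69 \left(-48\right) = -3312$)
$\left(-115 + a\right)^{2} = \left(-115 - 3312\right)^{2} = \left(-3427\right)^{2} = 11744329$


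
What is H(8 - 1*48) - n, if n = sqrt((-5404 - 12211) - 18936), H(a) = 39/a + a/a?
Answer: 1/40 - I*sqrt(36551) ≈ 0.025 - 191.18*I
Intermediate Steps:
H(a) = 1 + 39/a (H(a) = 39/a + 1 = 1 + 39/a)
n = I*sqrt(36551) (n = sqrt(-17615 - 18936) = sqrt(-36551) = I*sqrt(36551) ≈ 191.18*I)
H(8 - 1*48) - n = (39 + (8 - 1*48))/(8 - 1*48) - I*sqrt(36551) = (39 + (8 - 48))/(8 - 48) - I*sqrt(36551) = (39 - 40)/(-40) - I*sqrt(36551) = -1/40*(-1) - I*sqrt(36551) = 1/40 - I*sqrt(36551)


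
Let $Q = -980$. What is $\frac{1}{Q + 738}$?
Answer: $- \frac{1}{242} \approx -0.0041322$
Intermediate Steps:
$\frac{1}{Q + 738} = \frac{1}{-980 + 738} = \frac{1}{-242} = - \frac{1}{242}$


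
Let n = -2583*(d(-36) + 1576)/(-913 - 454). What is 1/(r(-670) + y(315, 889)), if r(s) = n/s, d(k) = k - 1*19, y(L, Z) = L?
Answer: 915890/284576607 ≈ 0.0032184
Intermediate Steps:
d(k) = -19 + k (d(k) = k - 19 = -19 + k)
n = 3928743/1367 (n = -2583*((-19 - 36) + 1576)/(-913 - 454) = -2583/((-1367/(-55 + 1576))) = -2583/((-1367/1521)) = -2583/((-1367*1/1521)) = -2583/(-1367/1521) = -2583*(-1521/1367) = 3928743/1367 ≈ 2874.0)
r(s) = 3928743/(1367*s)
1/(r(-670) + y(315, 889)) = 1/((3928743/1367)/(-670) + 315) = 1/((3928743/1367)*(-1/670) + 315) = 1/(-3928743/915890 + 315) = 1/(284576607/915890) = 915890/284576607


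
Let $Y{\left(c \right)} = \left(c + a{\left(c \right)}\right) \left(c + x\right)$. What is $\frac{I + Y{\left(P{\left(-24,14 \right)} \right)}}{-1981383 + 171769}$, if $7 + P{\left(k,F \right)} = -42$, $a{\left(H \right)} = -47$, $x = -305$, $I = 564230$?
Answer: $- \frac{299107}{904807} \approx -0.33058$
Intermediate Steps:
$P{\left(k,F \right)} = -49$ ($P{\left(k,F \right)} = -7 - 42 = -49$)
$Y{\left(c \right)} = \left(-305 + c\right) \left(-47 + c\right)$ ($Y{\left(c \right)} = \left(c - 47\right) \left(c - 305\right) = \left(-47 + c\right) \left(-305 + c\right) = \left(-305 + c\right) \left(-47 + c\right)$)
$\frac{I + Y{\left(P{\left(-24,14 \right)} \right)}}{-1981383 + 171769} = \frac{564230 + \left(14335 + \left(-49\right)^{2} - -17248\right)}{-1981383 + 171769} = \frac{564230 + \left(14335 + 2401 + 17248\right)}{-1809614} = \left(564230 + 33984\right) \left(- \frac{1}{1809614}\right) = 598214 \left(- \frac{1}{1809614}\right) = - \frac{299107}{904807}$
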